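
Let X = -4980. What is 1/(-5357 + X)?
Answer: -1/10337 ≈ -9.6740e-5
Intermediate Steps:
1/(-5357 + X) = 1/(-5357 - 4980) = 1/(-10337) = -1/10337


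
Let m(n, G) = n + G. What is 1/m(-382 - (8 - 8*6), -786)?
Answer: -1/1128 ≈ -0.00088653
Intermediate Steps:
m(n, G) = G + n
1/m(-382 - (8 - 8*6), -786) = 1/(-786 + (-382 - (8 - 8*6))) = 1/(-786 + (-382 - (8 - 48))) = 1/(-786 + (-382 - 1*(-40))) = 1/(-786 + (-382 + 40)) = 1/(-786 - 342) = 1/(-1128) = -1/1128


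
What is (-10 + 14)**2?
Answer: 16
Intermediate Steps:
(-10 + 14)**2 = 4**2 = 16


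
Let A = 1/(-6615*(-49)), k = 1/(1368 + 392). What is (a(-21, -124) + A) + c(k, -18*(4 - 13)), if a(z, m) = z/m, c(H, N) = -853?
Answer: -34277600261/40192740 ≈ -852.83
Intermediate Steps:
k = 1/1760 ≈ 0.00056818
A = 1/324135 ≈ 3.0851e-6
(a(-21, -124) + A) + c(k, -18*(4 - 13)) = (-21/(-124) + 1/324135) - 853 = (-21*(-1/124) + 1/324135) - 853 = (21/124 + 1/324135) - 853 = 6806959/40192740 - 853 = -34277600261/40192740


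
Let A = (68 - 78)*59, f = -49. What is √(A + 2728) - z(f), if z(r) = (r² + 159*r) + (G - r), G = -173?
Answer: 5514 + √2138 ≈ 5560.2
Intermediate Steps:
A = -590 (A = -10*59 = -590)
z(r) = -173 + r² + 158*r (z(r) = (r² + 159*r) + (-173 - r) = -173 + r² + 158*r)
√(A + 2728) - z(f) = √(-590 + 2728) - (-173 + (-49)² + 158*(-49)) = √2138 - (-173 + 2401 - 7742) = √2138 - 1*(-5514) = √2138 + 5514 = 5514 + √2138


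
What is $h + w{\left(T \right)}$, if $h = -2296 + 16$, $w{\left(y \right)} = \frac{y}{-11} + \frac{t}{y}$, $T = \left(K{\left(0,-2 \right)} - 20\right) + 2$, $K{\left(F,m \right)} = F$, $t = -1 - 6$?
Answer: $- \frac{451039}{198} \approx -2278.0$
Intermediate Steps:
$t = -7$
$T = -18$ ($T = \left(0 - 20\right) + 2 = -20 + 2 = -18$)
$w{\left(y \right)} = - \frac{7}{y} - \frac{y}{11}$ ($w{\left(y \right)} = \frac{y}{-11} - \frac{7}{y} = y \left(- \frac{1}{11}\right) - \frac{7}{y} = - \frac{y}{11} - \frac{7}{y} = - \frac{7}{y} - \frac{y}{11}$)
$h = -2280$
$h + w{\left(T \right)} = -2280 - \left(- \frac{18}{11} + \frac{7}{-18}\right) = -2280 + \left(\left(-7\right) \left(- \frac{1}{18}\right) + \frac{18}{11}\right) = -2280 + \left(\frac{7}{18} + \frac{18}{11}\right) = -2280 + \frac{401}{198} = - \frac{451039}{198}$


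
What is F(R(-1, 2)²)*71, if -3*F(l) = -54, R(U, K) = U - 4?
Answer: 1278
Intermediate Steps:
R(U, K) = -4 + U
F(l) = 18 (F(l) = -⅓*(-54) = 18)
F(R(-1, 2)²)*71 = 18*71 = 1278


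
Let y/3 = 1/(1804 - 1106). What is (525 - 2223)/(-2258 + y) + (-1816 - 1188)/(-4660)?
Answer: 2564399491/1836134365 ≈ 1.3966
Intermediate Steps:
y = 3/698 (y = 3/(1804 - 1106) = 3/698 ≈ 0.0042980)
(525 - 2223)/(-2258 + y) + (-1816 - 1188)/(-4660) = (525 - 2223)/(-2258 + 3/698) + (-1816 - 1188)/(-4660) = -1698/(-1576081/698) - 3004*(-1/4660) = -1698*(-698/1576081) + 751/1165 = 1185204/1576081 + 751/1165 = 2564399491/1836134365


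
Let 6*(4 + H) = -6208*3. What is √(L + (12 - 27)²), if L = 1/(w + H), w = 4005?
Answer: √181037922/897 ≈ 15.000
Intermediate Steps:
H = -3108 (H = -4 + (-6208*3)/6 = -4 + (⅙)*(-18624) = -4 - 3104 = -3108)
L = 1/897 (L = 1/(4005 - 3108) = 1/897 ≈ 0.0011148)
√(L + (12 - 27)²) = √(1/897 + (12 - 27)²) = √(1/897 + (-15)²) = √(1/897 + 225) = √(201826/897) = √181037922/897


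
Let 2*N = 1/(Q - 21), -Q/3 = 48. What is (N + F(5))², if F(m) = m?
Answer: 2719201/108900 ≈ 24.970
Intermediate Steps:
Q = -144 (Q = -3*48 = -144)
N = -1/330 (N = 1/(2*(-144 - 21)) = (½)/(-165) = (½)*(-1/165) = -1/330 ≈ -0.0030303)
(N + F(5))² = (-1/330 + 5)² = (1649/330)² = 2719201/108900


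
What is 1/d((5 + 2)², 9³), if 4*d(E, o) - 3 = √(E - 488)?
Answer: 3/112 - I*√439/112 ≈ 0.026786 - 0.18707*I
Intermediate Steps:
d(E, o) = ¾ + √(-488 + E)/4 (d(E, o) = ¾ + √(E - 488)/4 = ¾ + √(-488 + E)/4)
1/d((5 + 2)², 9³) = 1/(¾ + √(-488 + (5 + 2)²)/4) = 1/(¾ + √(-488 + 7²)/4) = 1/(¾ + √(-488 + 49)/4) = 1/(¾ + √(-439)/4) = 1/(¾ + (I*√439)/4) = 1/(¾ + I*√439/4)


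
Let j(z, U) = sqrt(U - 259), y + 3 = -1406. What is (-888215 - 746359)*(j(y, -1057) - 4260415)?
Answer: 6963963588210 - 3269148*I*sqrt(329) ≈ 6.964e+12 - 5.9297e+7*I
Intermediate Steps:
y = -1409 (y = -3 - 1406 = -1409)
j(z, U) = sqrt(-259 + U)
(-888215 - 746359)*(j(y, -1057) - 4260415) = (-888215 - 746359)*(sqrt(-259 - 1057) - 4260415) = -1634574*(sqrt(-1316) - 4260415) = -1634574*(2*I*sqrt(329) - 4260415) = -1634574*(-4260415 + 2*I*sqrt(329)) = 6963963588210 - 3269148*I*sqrt(329)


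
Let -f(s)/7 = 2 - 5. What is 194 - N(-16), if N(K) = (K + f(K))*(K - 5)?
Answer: 299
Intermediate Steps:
f(s) = 21 (f(s) = -7*(2 - 5) = -7*(-3) = 21)
N(K) = (-5 + K)*(21 + K) (N(K) = (K + 21)*(K - 5) = (21 + K)*(-5 + K) = (-5 + K)*(21 + K))
194 - N(-16) = 194 - (-105 + (-16)**2 + 16*(-16)) = 194 - (-105 + 256 - 256) = 194 - 1*(-105) = 194 + 105 = 299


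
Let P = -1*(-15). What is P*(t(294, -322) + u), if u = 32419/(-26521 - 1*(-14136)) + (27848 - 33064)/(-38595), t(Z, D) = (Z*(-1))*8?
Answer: -225088087109/6373321 ≈ -35317.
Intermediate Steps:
P = 15
t(Z, D) = -8*Z (t(Z, D) = -Z*8 = -8*Z)
u = -237322229/95599815 (u = 32419/(-26521 + 14136) - 5216*(-1/38595) = 32419/(-12385) + 5216/38595 = 32419*(-1/12385) + 5216/38595 = -32419/12385 + 5216/38595 = -237322229/95599815 ≈ -2.4825)
P*(t(294, -322) + u) = 15*(-8*294 - 237322229/95599815) = 15*(-2352 - 237322229/95599815) = 15*(-225088087109/95599815) = -225088087109/6373321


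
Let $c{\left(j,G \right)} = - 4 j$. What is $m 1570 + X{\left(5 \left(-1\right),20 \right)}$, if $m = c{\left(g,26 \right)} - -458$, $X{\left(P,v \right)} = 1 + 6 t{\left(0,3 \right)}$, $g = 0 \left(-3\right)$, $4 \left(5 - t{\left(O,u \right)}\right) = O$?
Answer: $719091$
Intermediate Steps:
$t{\left(O,u \right)} = 5 - \frac{O}{4}$
$g = 0$
$X{\left(P,v \right)} = 31$ ($X{\left(P,v \right)} = 1 + 6 \left(5 - 0\right) = 1 + 6 \left(5 + 0\right) = 1 + 6 \cdot 5 = 1 + 30 = 31$)
$m = 458$ ($m = \left(-4\right) 0 - -458 = 0 + 458 = 458$)
$m 1570 + X{\left(5 \left(-1\right),20 \right)} = 458 \cdot 1570 + 31 = 719060 + 31 = 719091$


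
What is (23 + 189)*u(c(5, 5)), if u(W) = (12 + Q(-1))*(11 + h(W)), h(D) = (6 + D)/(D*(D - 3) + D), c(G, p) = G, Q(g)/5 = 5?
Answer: 1380544/15 ≈ 92036.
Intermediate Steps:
Q(g) = 25 (Q(g) = 5*5 = 25)
h(D) = (6 + D)/(D + D*(-3 + D)) (h(D) = (6 + D)/(D*(-3 + D) + D) = (6 + D)/(D + D*(-3 + D)))
u(W) = 407 + 37*(6 + W)/(W*(-2 + W)) (u(W) = (12 + 25)*(11 + (6 + W)/(W*(-2 + W))) = 37*(11 + (6 + W)/(W*(-2 + W))) = 407 + 37*(6 + W)/(W*(-2 + W)))
(23 + 189)*u(c(5, 5)) = (23 + 189)*(37*(6 - 21*5 + 11*5²)/(5*(-2 + 5))) = 212*(37*(⅕)*(6 - 105 + 11*25)/3) = 212*(37*(⅕)*(⅓)*(6 - 105 + 275)) = 212*(37*(⅕)*(⅓)*176) = 212*(6512/15) = 1380544/15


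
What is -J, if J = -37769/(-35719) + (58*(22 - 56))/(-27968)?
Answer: -12247405/10858576 ≈ -1.1279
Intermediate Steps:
J = 12247405/10858576 (J = -37769*(-1/35719) + (58*(-34))*(-1/27968) = 37769/35719 - 1972*(-1/27968) = 37769/35719 + 493/6992 = 12247405/10858576 ≈ 1.1279)
-J = -1*12247405/10858576 = -12247405/10858576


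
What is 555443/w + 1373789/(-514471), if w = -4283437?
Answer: -6170297948446/2203704116827 ≈ -2.8000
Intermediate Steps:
555443/w + 1373789/(-514471) = 555443/(-4283437) + 1373789/(-514471) = 555443*(-1/4283437) + 1373789*(-1/514471) = -555443/4283437 - 1373789/514471 = -6170297948446/2203704116827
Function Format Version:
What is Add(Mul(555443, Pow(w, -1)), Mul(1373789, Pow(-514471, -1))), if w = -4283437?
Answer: Rational(-6170297948446, 2203704116827) ≈ -2.8000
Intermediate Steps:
Add(Mul(555443, Pow(w, -1)), Mul(1373789, Pow(-514471, -1))) = Add(Mul(555443, Pow(-4283437, -1)), Mul(1373789, Pow(-514471, -1))) = Add(Mul(555443, Rational(-1, 4283437)), Mul(1373789, Rational(-1, 514471))) = Add(Rational(-555443, 4283437), Rational(-1373789, 514471)) = Rational(-6170297948446, 2203704116827)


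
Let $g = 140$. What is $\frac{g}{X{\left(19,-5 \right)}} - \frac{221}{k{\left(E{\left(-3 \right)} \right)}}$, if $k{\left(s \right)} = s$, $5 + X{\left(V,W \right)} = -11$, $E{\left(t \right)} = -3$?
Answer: $\frac{779}{12} \approx 64.917$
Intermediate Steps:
$X{\left(V,W \right)} = -16$ ($X{\left(V,W \right)} = -5 - 11 = -16$)
$\frac{g}{X{\left(19,-5 \right)}} - \frac{221}{k{\left(E{\left(-3 \right)} \right)}} = \frac{140}{-16} - \frac{221}{-3} = 140 \left(- \frac{1}{16}\right) - - \frac{221}{3} = - \frac{35}{4} + \frac{221}{3} = \frac{779}{12}$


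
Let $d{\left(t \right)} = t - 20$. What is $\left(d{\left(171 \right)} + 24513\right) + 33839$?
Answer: $58503$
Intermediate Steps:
$d{\left(t \right)} = -20 + t$
$\left(d{\left(171 \right)} + 24513\right) + 33839 = \left(\left(-20 + 171\right) + 24513\right) + 33839 = \left(151 + 24513\right) + 33839 = 24664 + 33839 = 58503$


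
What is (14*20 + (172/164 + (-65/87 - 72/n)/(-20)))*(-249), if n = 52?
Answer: -21642176213/309140 ≈ -70008.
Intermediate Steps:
(14*20 + (172/164 + (-65/87 - 72/n)/(-20)))*(-249) = (14*20 + (172/164 + (-65/87 - 72/52)/(-20)))*(-249) = (280 + (172*(1/164) + (-65*1/87 - 72*1/52)*(-1/20)))*(-249) = (280 + (43/41 + (-65/87 - 18/13)*(-1/20)))*(-249) = (280 + (43/41 - 2411/1131*(-1/20)))*(-249) = (280 + (43/41 + 2411/22620))*(-249) = (280 + 1071511/927420)*(-249) = (260749111/927420)*(-249) = -21642176213/309140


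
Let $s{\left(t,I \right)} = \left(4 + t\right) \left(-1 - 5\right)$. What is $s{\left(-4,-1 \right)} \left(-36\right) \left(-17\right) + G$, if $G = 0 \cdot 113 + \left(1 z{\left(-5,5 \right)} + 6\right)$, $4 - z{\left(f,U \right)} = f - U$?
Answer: $20$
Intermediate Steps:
$s{\left(t,I \right)} = -24 - 6 t$ ($s{\left(t,I \right)} = \left(4 + t\right) \left(-6\right) = -24 - 6 t$)
$z{\left(f,U \right)} = 4 + U - f$ ($z{\left(f,U \right)} = 4 - \left(f - U\right) = 4 + \left(U - f\right) = 4 + U - f$)
$G = 20$ ($G = 0 \cdot 113 + \left(1 \left(4 + 5 - -5\right) + 6\right) = 0 + \left(1 \left(4 + 5 + 5\right) + 6\right) = 0 + \left(1 \cdot 14 + 6\right) = 0 + \left(14 + 6\right) = 0 + 20 = 20$)
$s{\left(-4,-1 \right)} \left(-36\right) \left(-17\right) + G = \left(-24 - -24\right) \left(-36\right) \left(-17\right) + 20 = \left(-24 + 24\right) \left(-36\right) \left(-17\right) + 20 = 0 \left(-36\right) \left(-17\right) + 20 = 0 \left(-17\right) + 20 = 0 + 20 = 20$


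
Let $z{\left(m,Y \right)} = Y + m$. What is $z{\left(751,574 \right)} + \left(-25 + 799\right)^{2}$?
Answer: $600401$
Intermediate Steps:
$z{\left(751,574 \right)} + \left(-25 + 799\right)^{2} = \left(574 + 751\right) + \left(-25 + 799\right)^{2} = 1325 + 774^{2} = 1325 + 599076 = 600401$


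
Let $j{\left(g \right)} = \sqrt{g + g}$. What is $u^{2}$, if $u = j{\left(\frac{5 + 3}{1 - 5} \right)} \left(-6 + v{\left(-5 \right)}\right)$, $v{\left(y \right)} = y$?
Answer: $-484$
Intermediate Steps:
$j{\left(g \right)} = \sqrt{2} \sqrt{g}$ ($j{\left(g \right)} = \sqrt{2 g} = \sqrt{2} \sqrt{g}$)
$u = - 22 i$ ($u = \sqrt{2} \sqrt{\frac{5 + 3}{1 - 5}} \left(-6 - 5\right) = \sqrt{2} \sqrt{\frac{8}{-4}} \left(-11\right) = \sqrt{2} \sqrt{8 \left(- \frac{1}{4}\right)} \left(-11\right) = \sqrt{2} \sqrt{-2} \left(-11\right) = \sqrt{2} i \sqrt{2} \left(-11\right) = 2 i \left(-11\right) = - 22 i \approx - 22.0 i$)
$u^{2} = \left(- 22 i\right)^{2} = -484$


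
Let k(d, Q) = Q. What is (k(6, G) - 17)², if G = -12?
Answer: 841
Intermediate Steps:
(k(6, G) - 17)² = (-12 - 17)² = (-29)² = 841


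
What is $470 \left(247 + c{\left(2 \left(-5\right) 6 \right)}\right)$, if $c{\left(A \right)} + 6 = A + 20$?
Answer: $94470$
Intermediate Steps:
$c{\left(A \right)} = 14 + A$ ($c{\left(A \right)} = -6 + \left(A + 20\right) = -6 + \left(20 + A\right) = 14 + A$)
$470 \left(247 + c{\left(2 \left(-5\right) 6 \right)}\right) = 470 \left(247 + \left(14 + 2 \left(-5\right) 6\right)\right) = 470 \left(247 + \left(14 - 60\right)\right) = 470 \left(247 - 46\right) = 470 \cdot 201 = 94470$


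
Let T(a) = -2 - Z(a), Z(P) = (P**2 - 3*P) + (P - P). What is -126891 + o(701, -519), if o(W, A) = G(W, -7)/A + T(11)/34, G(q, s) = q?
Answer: -1119594565/8823 ≈ -1.2690e+5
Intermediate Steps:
Z(P) = P**2 - 3*P (Z(P) = (P**2 - 3*P) + 0 = P**2 - 3*P)
T(a) = -2 - a*(-3 + a)
o(W, A) = -45/17 + W/A (o(W, A) = W/A + (-2 - 1*11*(-3 + 11))/34 = W/A + (-2 - 1*11*8)*(1/34) = W/A + (-2 - 88)*(1/34) = W/A - 90*1/34 = W/A - 45/17 = -45/17 + W/A)
-126891 + o(701, -519) = -126891 + (-45/17 + 701/(-519)) = -126891 + (-45/17 + 701*(-1/519)) = -126891 + (-45/17 - 701/519) = -126891 - 35272/8823 = -1119594565/8823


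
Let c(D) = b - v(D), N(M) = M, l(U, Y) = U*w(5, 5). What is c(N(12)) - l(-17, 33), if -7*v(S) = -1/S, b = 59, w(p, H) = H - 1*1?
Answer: 10667/84 ≈ 126.99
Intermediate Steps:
w(p, H) = -1 + H (w(p, H) = H - 1 = -1 + H)
l(U, Y) = 4*U (l(U, Y) = U*(-1 + 5) = U*4 = 4*U)
v(S) = 1/(7*S) (v(S) = -(-1)/(7*S) = 1/(7*S))
c(D) = 59 - 1/(7*D)
c(N(12)) - l(-17, 33) = (59 - 1/7/12) - 4*(-17) = (59 - 1/7*1/12) - 1*(-68) = (59 - 1/84) + 68 = 4955/84 + 68 = 10667/84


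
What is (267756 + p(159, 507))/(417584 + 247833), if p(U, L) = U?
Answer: 267915/665417 ≈ 0.40263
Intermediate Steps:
(267756 + p(159, 507))/(417584 + 247833) = (267756 + 159)/(417584 + 247833) = 267915/665417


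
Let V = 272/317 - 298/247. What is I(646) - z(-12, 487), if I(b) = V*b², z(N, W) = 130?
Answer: -599757578/4121 ≈ -1.4554e+5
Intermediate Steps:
V = -27282/78299 (V = 272*(1/317) - 298*1/247 = 272/317 - 298/247 = -27282/78299 ≈ -0.34843)
I(b) = -27282*b²/78299
I(646) - z(-12, 487) = -27282/78299*646² - 1*130 = -27282/78299*417316 - 130 = -599221848/4121 - 130 = -599757578/4121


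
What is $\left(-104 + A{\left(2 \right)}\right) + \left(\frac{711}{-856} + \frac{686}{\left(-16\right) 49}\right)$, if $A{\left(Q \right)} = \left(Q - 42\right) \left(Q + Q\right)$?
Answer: $- \frac{56861}{214} \approx -265.71$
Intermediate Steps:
$A{\left(Q \right)} = 2 Q \left(-42 + Q\right)$ ($A{\left(Q \right)} = \left(-42 + Q\right) 2 Q = 2 Q \left(-42 + Q\right)$)
$\left(-104 + A{\left(2 \right)}\right) + \left(\frac{711}{-856} + \frac{686}{\left(-16\right) 49}\right) = \left(-104 + 2 \cdot 2 \left(-42 + 2\right)\right) + \left(\frac{711}{-856} + \frac{686}{\left(-16\right) 49}\right) = \left(-104 + 2 \cdot 2 \left(-40\right)\right) + \left(711 \left(- \frac{1}{856}\right) + \frac{686}{-784}\right) = \left(-104 - 160\right) + \left(- \frac{711}{856} + 686 \left(- \frac{1}{784}\right)\right) = -264 - \frac{365}{214} = - \frac{56861}{214}$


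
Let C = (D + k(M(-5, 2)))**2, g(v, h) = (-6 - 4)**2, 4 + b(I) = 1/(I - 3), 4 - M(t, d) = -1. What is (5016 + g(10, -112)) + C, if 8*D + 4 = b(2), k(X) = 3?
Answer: 327649/64 ≈ 5119.5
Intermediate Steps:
M(t, d) = 5 (M(t, d) = 4 - 1*(-1) = 4 + 1 = 5)
b(I) = -4 + 1/(-3 + I) (b(I) = -4 + 1/(I - 3) = -4 + 1/(-3 + I))
D = -9/8 (D = -1/2 + ((13 - 4*2)/(-3 + 2))/8 = -1/2 + ((13 - 8)/(-1))/8 = -1/2 + (-1*5)/8 = -1/2 + (1/8)*(-5) = -1/2 - 5/8 = -9/8 ≈ -1.1250)
g(v, h) = 100 (g(v, h) = (-10)**2 = 100)
C = 225/64 (C = (-9/8 + 3)**2 = (15/8)**2 = 225/64 ≈ 3.5156)
(5016 + g(10, -112)) + C = (5016 + 100) + 225/64 = 5116 + 225/64 = 327649/64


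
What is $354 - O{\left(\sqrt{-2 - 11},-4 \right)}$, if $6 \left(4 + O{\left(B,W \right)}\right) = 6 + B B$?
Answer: $\frac{2155}{6} \approx 359.17$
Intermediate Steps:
$O{\left(B,W \right)} = -3 + \frac{B^{2}}{6}$ ($O{\left(B,W \right)} = -4 + \frac{6 + B B}{6} = -4 + \frac{6 + B^{2}}{6} = -4 + \left(1 + \frac{B^{2}}{6}\right) = -3 + \frac{B^{2}}{6}$)
$354 - O{\left(\sqrt{-2 - 11},-4 \right)} = 354 - \left(-3 + \frac{\left(\sqrt{-2 - 11}\right)^{2}}{6}\right) = 354 - \left(-3 + \frac{\left(\sqrt{-13}\right)^{2}}{6}\right) = 354 - \left(-3 + \frac{\left(i \sqrt{13}\right)^{2}}{6}\right) = 354 - \left(-3 + \frac{1}{6} \left(-13\right)\right) = 354 - \left(-3 - \frac{13}{6}\right) = 354 - - \frac{31}{6} = 354 + \frac{31}{6} = \frac{2155}{6}$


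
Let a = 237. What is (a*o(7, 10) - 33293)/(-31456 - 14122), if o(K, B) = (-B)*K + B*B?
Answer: 26183/45578 ≈ 0.57447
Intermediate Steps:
o(K, B) = B² - B*K (o(K, B) = -B*K + B² = B² - B*K)
(a*o(7, 10) - 33293)/(-31456 - 14122) = (237*(10*(10 - 1*7)) - 33293)/(-31456 - 14122) = (237*(10*(10 - 7)) - 33293)/(-45578) = (237*(10*3) - 33293)*(-1/45578) = (237*30 - 33293)*(-1/45578) = (7110 - 33293)*(-1/45578) = -26183*(-1/45578) = 26183/45578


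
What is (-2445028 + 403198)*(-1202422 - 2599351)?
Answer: 7762574164590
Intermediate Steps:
(-2445028 + 403198)*(-1202422 - 2599351) = -2041830*(-3801773) = 7762574164590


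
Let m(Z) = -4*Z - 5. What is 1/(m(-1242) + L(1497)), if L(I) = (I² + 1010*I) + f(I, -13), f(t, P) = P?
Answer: 1/3757929 ≈ 2.6610e-7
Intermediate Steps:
m(Z) = -5 - 4*Z
L(I) = -13 + I² + 1010*I (L(I) = (I² + 1010*I) - 13 = -13 + I² + 1010*I)
1/(m(-1242) + L(1497)) = 1/((-5 - 4*(-1242)) + (-13 + 1497² + 1010*1497)) = 1/((-5 + 4968) + (-13 + 2241009 + 1511970)) = 1/(4963 + 3752966) = 1/3757929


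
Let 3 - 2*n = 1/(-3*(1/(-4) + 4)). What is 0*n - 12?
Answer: -12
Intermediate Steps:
n = 139/90 (n = 3/2 - (-1/(3*(1/(-4) + 4)))/2 = 3/2 - (-1/(3*(-1/4 + 4)))/2 = 3/2 - 1/(2*((-3*15/4))) = 3/2 - 1/(2*(-45/4)) = 3/2 - 1/2*(-4/45) = 3/2 + 2/45 = 139/90 ≈ 1.5444)
0*n - 12 = 0*(139/90) - 12 = 0 - 12 = -12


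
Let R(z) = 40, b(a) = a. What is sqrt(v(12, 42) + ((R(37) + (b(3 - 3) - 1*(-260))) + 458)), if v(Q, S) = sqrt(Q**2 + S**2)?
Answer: sqrt(758 + 6*sqrt(53)) ≈ 28.314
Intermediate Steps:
sqrt(v(12, 42) + ((R(37) + (b(3 - 3) - 1*(-260))) + 458)) = sqrt(sqrt(12**2 + 42**2) + ((40 + ((3 - 3) - 1*(-260))) + 458)) = sqrt(sqrt(144 + 1764) + ((40 + (0 + 260)) + 458)) = sqrt(sqrt(1908) + ((40 + 260) + 458)) = sqrt(6*sqrt(53) + (300 + 458)) = sqrt(6*sqrt(53) + 758) = sqrt(758 + 6*sqrt(53))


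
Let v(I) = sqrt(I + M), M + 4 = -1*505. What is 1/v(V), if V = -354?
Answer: -I*sqrt(863)/863 ≈ -0.03404*I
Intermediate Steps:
M = -509 (M = -4 - 1*505 = -4 - 505 = -509)
v(I) = sqrt(-509 + I) (v(I) = sqrt(I - 509) = sqrt(-509 + I))
1/v(V) = 1/(sqrt(-509 - 354)) = 1/(sqrt(-863)) = 1/(I*sqrt(863)) = -I*sqrt(863)/863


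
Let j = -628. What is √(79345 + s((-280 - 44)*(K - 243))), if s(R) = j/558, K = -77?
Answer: √686245171/93 ≈ 281.68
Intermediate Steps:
s(R) = -314/279 (s(R) = -628/558 = -628*1/558 = -314/279)
√(79345 + s((-280 - 44)*(K - 243))) = √(79345 - 314/279) = √(22136941/279) = √686245171/93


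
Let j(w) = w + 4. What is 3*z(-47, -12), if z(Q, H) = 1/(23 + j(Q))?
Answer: -3/20 ≈ -0.15000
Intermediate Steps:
j(w) = 4 + w
z(Q, H) = 1/(27 + Q) (z(Q, H) = 1/(23 + (4 + Q)) = 1/(27 + Q))
3*z(-47, -12) = 3/(27 - 47) = 3/(-20) = 3*(-1/20) = -3/20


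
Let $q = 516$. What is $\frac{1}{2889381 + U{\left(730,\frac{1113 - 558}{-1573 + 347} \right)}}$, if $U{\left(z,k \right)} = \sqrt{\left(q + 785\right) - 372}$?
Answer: $\frac{2889381}{8348522562232} - \frac{\sqrt{929}}{8348522562232} \approx 3.4609 \cdot 10^{-7}$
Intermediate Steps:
$U{\left(z,k \right)} = \sqrt{929}$ ($U{\left(z,k \right)} = \sqrt{\left(516 + 785\right) - 372} = \sqrt{1301 - 372} = \sqrt{929}$)
$\frac{1}{2889381 + U{\left(730,\frac{1113 - 558}{-1573 + 347} \right)}} = \frac{1}{2889381 + \sqrt{929}}$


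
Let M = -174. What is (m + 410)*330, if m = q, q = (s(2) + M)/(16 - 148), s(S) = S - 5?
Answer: 271485/2 ≈ 1.3574e+5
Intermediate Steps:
s(S) = -5 + S
q = 59/44 (q = ((-5 + 2) - 174)/(16 - 148) = (-3 - 174)/(-132) = -177*(-1/132) = 59/44 ≈ 1.3409)
m = 59/44 ≈ 1.3409
(m + 410)*330 = (59/44 + 410)*330 = (18099/44)*330 = 271485/2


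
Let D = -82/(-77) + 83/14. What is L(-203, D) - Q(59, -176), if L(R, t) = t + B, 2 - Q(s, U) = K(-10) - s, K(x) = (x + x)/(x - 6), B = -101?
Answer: -47357/308 ≈ -153.76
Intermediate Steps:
K(x) = 2*x/(-6 + x) (K(x) = (2*x)/(-6 + x) = 2*x/(-6 + x))
Q(s, U) = 3/4 + s (Q(s, U) = 2 - (2*(-10)/(-6 - 10) - s) = 2 - (2*(-10)/(-16) - s) = 2 - (2*(-10)*(-1/16) - s) = 2 - (5/4 - s) = 2 + (-5/4 + s) = 3/4 + s)
D = 1077/154 (D = -82*(-1/77) + 83*(1/14) = 82/77 + 83/14 = 1077/154 ≈ 6.9935)
L(R, t) = -101 + t (L(R, t) = t - 101 = -101 + t)
L(-203, D) - Q(59, -176) = (-101 + 1077/154) - (3/4 + 59) = -14477/154 - 1*239/4 = -14477/154 - 239/4 = -47357/308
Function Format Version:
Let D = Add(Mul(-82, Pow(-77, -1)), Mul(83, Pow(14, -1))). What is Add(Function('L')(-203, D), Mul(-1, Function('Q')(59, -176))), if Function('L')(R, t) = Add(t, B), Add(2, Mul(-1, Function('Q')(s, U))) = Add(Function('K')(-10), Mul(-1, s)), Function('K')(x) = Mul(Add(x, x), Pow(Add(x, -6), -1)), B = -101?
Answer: Rational(-47357, 308) ≈ -153.76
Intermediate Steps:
Function('K')(x) = Mul(2, x, Pow(Add(-6, x), -1)) (Function('K')(x) = Mul(Mul(2, x), Pow(Add(-6, x), -1)) = Mul(2, x, Pow(Add(-6, x), -1)))
Function('Q')(s, U) = Add(Rational(3, 4), s) (Function('Q')(s, U) = Add(2, Mul(-1, Add(Mul(2, -10, Pow(Add(-6, -10), -1)), Mul(-1, s)))) = Add(2, Mul(-1, Add(Mul(2, -10, Pow(-16, -1)), Mul(-1, s)))) = Add(2, Mul(-1, Add(Mul(2, -10, Rational(-1, 16)), Mul(-1, s)))) = Add(2, Mul(-1, Add(Rational(5, 4), Mul(-1, s)))) = Add(2, Add(Rational(-5, 4), s)) = Add(Rational(3, 4), s))
D = Rational(1077, 154) (D = Add(Mul(-82, Rational(-1, 77)), Mul(83, Rational(1, 14))) = Add(Rational(82, 77), Rational(83, 14)) = Rational(1077, 154) ≈ 6.9935)
Function('L')(R, t) = Add(-101, t) (Function('L')(R, t) = Add(t, -101) = Add(-101, t))
Add(Function('L')(-203, D), Mul(-1, Function('Q')(59, -176))) = Add(Add(-101, Rational(1077, 154)), Mul(-1, Add(Rational(3, 4), 59))) = Add(Rational(-14477, 154), Mul(-1, Rational(239, 4))) = Add(Rational(-14477, 154), Rational(-239, 4)) = Rational(-47357, 308)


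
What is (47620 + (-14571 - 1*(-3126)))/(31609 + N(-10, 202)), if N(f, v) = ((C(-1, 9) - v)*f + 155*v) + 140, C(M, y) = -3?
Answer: 36175/65109 ≈ 0.55561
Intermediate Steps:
N(f, v) = 140 + 155*v + f*(-3 - v) (N(f, v) = ((-3 - v)*f + 155*v) + 140 = (f*(-3 - v) + 155*v) + 140 = (155*v + f*(-3 - v)) + 140 = 140 + 155*v + f*(-3 - v))
(47620 + (-14571 - 1*(-3126)))/(31609 + N(-10, 202)) = (47620 + (-14571 - 1*(-3126)))/(31609 + (140 - 3*(-10) + 155*202 - 1*(-10)*202)) = (47620 + (-14571 + 3126))/(31609 + (140 + 30 + 31310 + 2020)) = (47620 - 11445)/(31609 + 33500) = 36175/65109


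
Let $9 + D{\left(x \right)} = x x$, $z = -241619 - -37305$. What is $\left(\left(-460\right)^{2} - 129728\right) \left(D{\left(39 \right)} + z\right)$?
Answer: $-16603805344$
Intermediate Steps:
$z = -204314$ ($z = -241619 + 37305 = -204314$)
$D{\left(x \right)} = -9 + x^{2}$ ($D{\left(x \right)} = -9 + x x = -9 + x^{2}$)
$\left(\left(-460\right)^{2} - 129728\right) \left(D{\left(39 \right)} + z\right) = \left(\left(-460\right)^{2} - 129728\right) \left(\left(-9 + 39^{2}\right) - 204314\right) = \left(211600 - 129728\right) \left(\left(-9 + 1521\right) - 204314\right) = 81872 \left(1512 - 204314\right) = 81872 \left(-202802\right) = -16603805344$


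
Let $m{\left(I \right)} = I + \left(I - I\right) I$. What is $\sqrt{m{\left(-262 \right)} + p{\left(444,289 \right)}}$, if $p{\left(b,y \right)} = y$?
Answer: $3 \sqrt{3} \approx 5.1962$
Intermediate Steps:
$m{\left(I \right)} = I$ ($m{\left(I \right)} = I + 0 I = I + 0 = I$)
$\sqrt{m{\left(-262 \right)} + p{\left(444,289 \right)}} = \sqrt{-262 + 289} = \sqrt{27} = 3 \sqrt{3}$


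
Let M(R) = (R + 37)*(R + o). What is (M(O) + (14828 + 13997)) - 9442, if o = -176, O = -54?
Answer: 23293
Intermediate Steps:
M(R) = (-176 + R)*(37 + R) (M(R) = (R + 37)*(R - 176) = (37 + R)*(-176 + R) = (-176 + R)*(37 + R))
(M(O) + (14828 + 13997)) - 9442 = ((-6512 + (-54)² - 139*(-54)) + (14828 + 13997)) - 9442 = ((-6512 + 2916 + 7506) + 28825) - 9442 = (3910 + 28825) - 9442 = 32735 - 9442 = 23293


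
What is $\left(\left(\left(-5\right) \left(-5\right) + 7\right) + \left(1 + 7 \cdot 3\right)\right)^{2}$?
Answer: $2916$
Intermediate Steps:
$\left(\left(\left(-5\right) \left(-5\right) + 7\right) + \left(1 + 7 \cdot 3\right)\right)^{2} = \left(\left(25 + 7\right) + \left(1 + 21\right)\right)^{2} = \left(32 + 22\right)^{2} = 54^{2} = 2916$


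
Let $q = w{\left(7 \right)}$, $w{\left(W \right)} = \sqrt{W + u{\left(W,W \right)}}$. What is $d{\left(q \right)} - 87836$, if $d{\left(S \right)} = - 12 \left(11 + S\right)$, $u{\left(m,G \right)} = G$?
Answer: $-87968 - 12 \sqrt{14} \approx -88013.0$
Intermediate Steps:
$w{\left(W \right)} = \sqrt{2} \sqrt{W}$ ($w{\left(W \right)} = \sqrt{W + W} = \sqrt{2 W} = \sqrt{2} \sqrt{W}$)
$q = \sqrt{14}$ ($q = \sqrt{2} \sqrt{7} = \sqrt{14} \approx 3.7417$)
$d{\left(S \right)} = -132 - 12 S$
$d{\left(q \right)} - 87836 = \left(-132 - 12 \sqrt{14}\right) - 87836 = -87968 - 12 \sqrt{14}$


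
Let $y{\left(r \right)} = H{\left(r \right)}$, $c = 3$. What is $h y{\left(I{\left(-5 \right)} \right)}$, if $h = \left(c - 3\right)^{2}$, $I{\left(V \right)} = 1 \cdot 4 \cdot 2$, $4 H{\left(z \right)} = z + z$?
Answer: $0$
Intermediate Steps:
$H{\left(z \right)} = \frac{z}{2}$ ($H{\left(z \right)} = \frac{z + z}{4} = \frac{2 z}{4} = \frac{z}{2}$)
$I{\left(V \right)} = 8$ ($I{\left(V \right)} = 4 \cdot 2 = 8$)
$y{\left(r \right)} = \frac{r}{2}$
$h = 0$ ($h = \left(3 - 3\right)^{2} = 0^{2} = 0$)
$h y{\left(I{\left(-5 \right)} \right)} = 0 \cdot \frac{1}{2} \cdot 8 = 0 \cdot 4 = 0$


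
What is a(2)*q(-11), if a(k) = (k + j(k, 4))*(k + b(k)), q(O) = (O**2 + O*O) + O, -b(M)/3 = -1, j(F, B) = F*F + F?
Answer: 9240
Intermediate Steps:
j(F, B) = F + F**2 (j(F, B) = F**2 + F = F + F**2)
b(M) = 3 (b(M) = -3*(-1) = 3)
q(O) = O + 2*O**2 (q(O) = (O**2 + O**2) + O = 2*O**2 + O = O + 2*O**2)
a(k) = (3 + k)*(k + k*(1 + k)) (a(k) = (k + k*(1 + k))*(k + 3) = (k + k*(1 + k))*(3 + k) = (3 + k)*(k + k*(1 + k)))
a(2)*q(-11) = (2*(6 + 2**2 + 5*2))*(-11*(1 + 2*(-11))) = (2*(6 + 4 + 10))*(-11*(1 - 22)) = (2*20)*(-11*(-21)) = 40*231 = 9240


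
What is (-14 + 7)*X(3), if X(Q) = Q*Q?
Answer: -63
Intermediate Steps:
X(Q) = Q²
(-14 + 7)*X(3) = (-14 + 7)*3² = -7*9 = -63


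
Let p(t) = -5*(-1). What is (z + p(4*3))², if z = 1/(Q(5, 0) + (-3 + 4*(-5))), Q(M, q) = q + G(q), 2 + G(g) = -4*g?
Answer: 15376/625 ≈ 24.602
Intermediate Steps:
p(t) = 5
G(g) = -2 - 4*g
Q(M, q) = -2 - 3*q (Q(M, q) = q + (-2 - 4*q) = -2 - 3*q)
z = -1/25 (z = 1/((-2 - 3*0) + (-3 + 4*(-5))) = 1/((-2 + 0) + (-3 - 20)) = 1/(-2 - 23) = 1/(-25) = -1/25 ≈ -0.040000)
(z + p(4*3))² = (-1/25 + 5)² = (124/25)² = 15376/625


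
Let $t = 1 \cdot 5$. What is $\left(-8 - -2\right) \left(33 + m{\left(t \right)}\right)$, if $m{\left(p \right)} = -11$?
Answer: $-132$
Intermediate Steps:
$t = 5$
$\left(-8 - -2\right) \left(33 + m{\left(t \right)}\right) = \left(-8 - -2\right) \left(33 - 11\right) = \left(-8 + 2\right) 22 = \left(-6\right) 22 = -132$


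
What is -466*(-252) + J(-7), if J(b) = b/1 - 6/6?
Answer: 117424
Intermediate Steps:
J(b) = -1 + b (J(b) = b*1 - 6*⅙ = b - 1 = -1 + b)
-466*(-252) + J(-7) = -466*(-252) + (-1 - 7) = 117432 - 8 = 117424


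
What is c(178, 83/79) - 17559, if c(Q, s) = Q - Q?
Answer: -17559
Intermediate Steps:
c(Q, s) = 0
c(178, 83/79) - 17559 = 0 - 17559 = -17559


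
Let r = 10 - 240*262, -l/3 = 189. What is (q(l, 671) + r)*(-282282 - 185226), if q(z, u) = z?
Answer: 29657304996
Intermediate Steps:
l = -567 (l = -3*189 = -567)
r = -62870 (r = 10 - 62880 = -62870)
(q(l, 671) + r)*(-282282 - 185226) = (-567 - 62870)*(-282282 - 185226) = -63437*(-467508) = 29657304996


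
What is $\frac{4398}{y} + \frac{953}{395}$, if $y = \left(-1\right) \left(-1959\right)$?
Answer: $\frac{1201379}{257935} \approx 4.6577$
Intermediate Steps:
$y = 1959$
$\frac{4398}{y} + \frac{953}{395} = \frac{4398}{1959} + \frac{953}{395} = 4398 \cdot \frac{1}{1959} + 953 \cdot \frac{1}{395} = \frac{1466}{653} + \frac{953}{395} = \frac{1201379}{257935}$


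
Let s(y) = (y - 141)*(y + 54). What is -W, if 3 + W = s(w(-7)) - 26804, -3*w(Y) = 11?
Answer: 306797/9 ≈ 34089.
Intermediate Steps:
w(Y) = -11/3 (w(Y) = -⅓*11 = -11/3)
s(y) = (-141 + y)*(54 + y)
W = -306797/9 (W = -3 + ((-7614 + (-11/3)² - 87*(-11/3)) - 26804) = -3 + ((-7614 + 121/9 + 319) - 26804) = -3 + (-65534/9 - 26804) = -3 - 306770/9 = -306797/9 ≈ -34089.)
-W = -1*(-306797/9) = 306797/9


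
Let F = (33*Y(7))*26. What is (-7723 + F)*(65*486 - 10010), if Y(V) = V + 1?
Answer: -18537220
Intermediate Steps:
Y(V) = 1 + V
F = 6864 (F = (33*(1 + 7))*26 = (33*8)*26 = 264*26 = 6864)
(-7723 + F)*(65*486 - 10010) = (-7723 + 6864)*(65*486 - 10010) = -859*(31590 - 10010) = -859*21580 = -18537220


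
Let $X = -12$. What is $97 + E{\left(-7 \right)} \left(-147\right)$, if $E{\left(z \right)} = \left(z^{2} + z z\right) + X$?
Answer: $-12545$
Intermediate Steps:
$E{\left(z \right)} = -12 + 2 z^{2}$ ($E{\left(z \right)} = \left(z^{2} + z z\right) - 12 = \left(z^{2} + z^{2}\right) - 12 = 2 z^{2} - 12 = -12 + 2 z^{2}$)
$97 + E{\left(-7 \right)} \left(-147\right) = 97 + \left(-12 + 2 \left(-7\right)^{2}\right) \left(-147\right) = 97 + \left(-12 + 2 \cdot 49\right) \left(-147\right) = 97 + \left(-12 + 98\right) \left(-147\right) = 97 + 86 \left(-147\right) = 97 - 12642 = -12545$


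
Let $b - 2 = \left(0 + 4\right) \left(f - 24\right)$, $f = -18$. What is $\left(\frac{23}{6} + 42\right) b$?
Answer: $- \frac{22825}{3} \approx -7608.3$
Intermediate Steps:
$b = -166$ ($b = 2 + \left(0 + 4\right) \left(-18 - 24\right) = 2 + 4 \left(-42\right) = 2 - 168 = -166$)
$\left(\frac{23}{6} + 42\right) b = \left(\frac{23}{6} + 42\right) \left(-166\right) = \frac{275}{6} \left(-166\right) = - \frac{22825}{3}$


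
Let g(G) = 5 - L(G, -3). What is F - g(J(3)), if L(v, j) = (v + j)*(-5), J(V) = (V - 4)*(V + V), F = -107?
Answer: -67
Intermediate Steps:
J(V) = 2*V*(-4 + V) (J(V) = (-4 + V)*(2*V) = 2*V*(-4 + V))
L(v, j) = -5*j - 5*v (L(v, j) = (j + v)*(-5) = -5*j - 5*v)
g(G) = -10 + 5*G (g(G) = 5 - (-5*(-3) - 5*G) = 5 - (15 - 5*G) = 5 + (-15 + 5*G) = -10 + 5*G)
F - g(J(3)) = -107 - (-10 + 5*(2*3*(-4 + 3))) = -107 - (-10 + 5*(2*3*(-1))) = -107 - (-10 + 5*(-6)) = -107 - (-10 - 30) = -107 - 1*(-40) = -107 + 40 = -67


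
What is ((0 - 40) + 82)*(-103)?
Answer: -4326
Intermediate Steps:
((0 - 40) + 82)*(-103) = (-40 + 82)*(-103) = 42*(-103) = -4326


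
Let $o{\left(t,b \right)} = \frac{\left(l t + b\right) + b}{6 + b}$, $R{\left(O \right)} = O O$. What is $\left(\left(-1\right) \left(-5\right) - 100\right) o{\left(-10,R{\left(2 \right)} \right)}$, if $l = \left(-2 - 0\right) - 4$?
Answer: $-646$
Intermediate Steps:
$R{\left(O \right)} = O^{2}$
$l = -6$ ($l = \left(-2 + 0\right) - 4 = -2 - 4 = -6$)
$o{\left(t,b \right)} = \frac{- 6 t + 2 b}{6 + b}$ ($o{\left(t,b \right)} = \frac{\left(- 6 t + b\right) + b}{6 + b} = \frac{\left(b - 6 t\right) + b}{6 + b} = \frac{- 6 t + 2 b}{6 + b}$)
$\left(\left(-1\right) \left(-5\right) - 100\right) o{\left(-10,R{\left(2 \right)} \right)} = \left(\left(-1\right) \left(-5\right) - 100\right) \frac{2 \left(2^{2} - -30\right)}{6 + 2^{2}} = \left(5 - 100\right) \frac{2 \left(4 + 30\right)}{6 + 4} = - 95 \cdot 2 \cdot \frac{1}{10} \cdot 34 = \left(-95\right) \frac{34}{5} = -646$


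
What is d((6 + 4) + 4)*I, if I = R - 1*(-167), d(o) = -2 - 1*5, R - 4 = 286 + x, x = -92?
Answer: -2555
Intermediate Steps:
R = 198 (R = 4 + (286 - 92) = 4 + 194 = 198)
d(o) = -7 (d(o) = -2 - 5 = -7)
I = 365 (I = 198 - 1*(-167) = 198 + 167 = 365)
d((6 + 4) + 4)*I = -7*365 = -2555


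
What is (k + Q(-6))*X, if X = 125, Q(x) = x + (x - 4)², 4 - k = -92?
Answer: 23750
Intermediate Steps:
k = 96 (k = 4 - 1*(-92) = 4 + 92 = 96)
Q(x) = x + (-4 + x)²
(k + Q(-6))*X = (96 + (-6 + (-4 - 6)²))*125 = (96 + (-6 + (-10)²))*125 = (96 + (-6 + 100))*125 = (96 + 94)*125 = 190*125 = 23750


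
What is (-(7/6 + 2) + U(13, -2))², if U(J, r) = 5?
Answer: 121/36 ≈ 3.3611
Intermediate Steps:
(-(7/6 + 2) + U(13, -2))² = (-(7/6 + 2) + 5)² = (-1*19/6 + 5)² = (-19/6 + 5)² = (11/6)² = 121/36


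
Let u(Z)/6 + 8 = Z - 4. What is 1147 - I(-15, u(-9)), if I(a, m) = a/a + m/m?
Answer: 1145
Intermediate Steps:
u(Z) = -72 + 6*Z (u(Z) = -48 + 6*(Z - 4) = -48 + 6*(-4 + Z) = -48 + (-24 + 6*Z) = -72 + 6*Z)
I(a, m) = 2 (I(a, m) = 1 + 1 = 2)
1147 - I(-15, u(-9)) = 1147 - 1*2 = 1147 - 2 = 1145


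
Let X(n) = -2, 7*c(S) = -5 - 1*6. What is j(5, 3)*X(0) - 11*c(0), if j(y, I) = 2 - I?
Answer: 135/7 ≈ 19.286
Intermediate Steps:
c(S) = -11/7 (c(S) = (-5 - 1*6)/7 = (-5 - 6)/7 = (1/7)*(-11) = -11/7)
j(5, 3)*X(0) - 11*c(0) = (2 - 1*3)*(-2) - 11*(-11/7) = (2 - 3)*(-2) + 121/7 = -1*(-2) + 121/7 = 2 + 121/7 = 135/7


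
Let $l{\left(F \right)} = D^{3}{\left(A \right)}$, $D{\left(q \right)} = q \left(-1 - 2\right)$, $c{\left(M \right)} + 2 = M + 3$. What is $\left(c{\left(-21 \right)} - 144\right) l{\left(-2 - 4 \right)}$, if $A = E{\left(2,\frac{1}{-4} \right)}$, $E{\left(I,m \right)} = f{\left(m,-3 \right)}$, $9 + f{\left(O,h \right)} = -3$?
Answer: $-7651584$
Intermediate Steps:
$f{\left(O,h \right)} = -12$ ($f{\left(O,h \right)} = -9 - 3 = -12$)
$E{\left(I,m \right)} = -12$
$c{\left(M \right)} = 1 + M$ ($c{\left(M \right)} = -2 + \left(M + 3\right) = -2 + \left(3 + M\right) = 1 + M$)
$A = -12$
$D{\left(q \right)} = - 3 q$ ($D{\left(q \right)} = q \left(-3\right) = - 3 q$)
$l{\left(F \right)} = 46656$ ($l{\left(F \right)} = \left(\left(-3\right) \left(-12\right)\right)^{3} = 36^{3} = 46656$)
$\left(c{\left(-21 \right)} - 144\right) l{\left(-2 - 4 \right)} = \left(\left(1 - 21\right) - 144\right) 46656 = \left(-20 - 144\right) 46656 = \left(-164\right) 46656 = -7651584$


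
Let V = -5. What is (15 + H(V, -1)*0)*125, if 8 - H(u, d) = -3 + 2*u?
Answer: 1875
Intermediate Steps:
H(u, d) = 11 - 2*u (H(u, d) = 8 - (-3 + 2*u) = 8 + (3 - 2*u) = 11 - 2*u)
(15 + H(V, -1)*0)*125 = (15 + (11 - 2*(-5))*0)*125 = (15 + (11 + 10)*0)*125 = (15 + 21*0)*125 = (15 + 0)*125 = 15*125 = 1875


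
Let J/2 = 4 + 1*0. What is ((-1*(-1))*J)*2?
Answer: 16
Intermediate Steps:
J = 8 (J = 2*(4 + 1*0) = 2*(4 + 0) = 2*4 = 8)
((-1*(-1))*J)*2 = (-1*(-1)*8)*2 = (1*8)*2 = 8*2 = 16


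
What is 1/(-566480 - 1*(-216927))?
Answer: -1/349553 ≈ -2.8608e-6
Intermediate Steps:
1/(-566480 - 1*(-216927)) = 1/(-566480 + 216927) = 1/(-349553) = -1/349553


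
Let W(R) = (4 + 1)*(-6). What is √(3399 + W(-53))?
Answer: √3369 ≈ 58.043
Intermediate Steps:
W(R) = -30 (W(R) = 5*(-6) = -30)
√(3399 + W(-53)) = √(3399 - 30) = √3369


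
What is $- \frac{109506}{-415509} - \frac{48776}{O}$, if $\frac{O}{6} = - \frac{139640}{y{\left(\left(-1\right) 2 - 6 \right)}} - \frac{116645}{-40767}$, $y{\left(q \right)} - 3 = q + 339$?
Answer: $\frac{7768666166525482}{391530283779175} \approx 19.842$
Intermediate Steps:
$y{\left(q \right)} = 342 + q$ ($y{\left(q \right)} = 3 + \left(q + 339\right) = 3 + \left(339 + q\right) = 342 + q$)
$O = - \frac{5653744450}{2269363}$ ($O = 6 \left(- \frac{139640}{342 - 8} - \frac{116645}{-40767}\right) = 6 \left(- \frac{139640}{342 - 8} - - \frac{116645}{40767}\right) = 6 \left(- \frac{139640}{342 - 8} + \frac{116645}{40767}\right) = 6 \left(- \frac{139640}{334} + \frac{116645}{40767}\right) = 6 \left(\left(-139640\right) \frac{1}{334} + \frac{116645}{40767}\right) = 6 \left(- \frac{69820}{167} + \frac{116645}{40767}\right) = 6 \left(- \frac{2826872225}{6808089}\right) = - \frac{5653744450}{2269363} \approx -2491.3$)
$- \frac{109506}{-415509} - \frac{48776}{O} = - \frac{109506}{-415509} - \frac{48776}{- \frac{5653744450}{2269363}} = \left(-109506\right) \left(- \frac{1}{415509}\right) - - \frac{55345224844}{2826872225} = \frac{36502}{138503} + \frac{55345224844}{2826872225} = \frac{7768666166525482}{391530283779175}$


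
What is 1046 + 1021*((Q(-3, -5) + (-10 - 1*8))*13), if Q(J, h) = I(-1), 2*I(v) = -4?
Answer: -264414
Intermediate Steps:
I(v) = -2 (I(v) = (½)*(-4) = -2)
Q(J, h) = -2
1046 + 1021*((Q(-3, -5) + (-10 - 1*8))*13) = 1046 + 1021*((-2 + (-10 - 1*8))*13) = 1046 + 1021*((-2 + (-10 - 8))*13) = 1046 + 1021*((-2 - 18)*13) = 1046 + 1021*(-20*13) = 1046 + 1021*(-260) = 1046 - 265460 = -264414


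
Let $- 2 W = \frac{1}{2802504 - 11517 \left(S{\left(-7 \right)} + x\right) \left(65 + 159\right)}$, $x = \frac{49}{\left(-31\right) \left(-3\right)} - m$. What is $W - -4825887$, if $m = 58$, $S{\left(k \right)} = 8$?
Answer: $\frac{39026399562165809}{8086886320} \approx 4.8259 \cdot 10^{6}$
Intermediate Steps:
$x = - \frac{5345}{93}$ ($x = \frac{49}{\left(-31\right) \left(-3\right)} - 58 = \frac{49}{93} - 58 = - \frac{5345}{93} \approx -57.473$)
$W = - \frac{31}{8086886320}$ ($W = - \frac{1}{2 \left(2802504 - 11517 \left(8 - \frac{5345}{93}\right) \left(65 + 159\right)\right)} = - \frac{1}{2 \left(2802504 - 11517 \left(\left(- \frac{4601}{93}\right) 224\right)\right)} = - \frac{1}{2 \left(2802504 - - \frac{3956565536}{31}\right)} = - \frac{1}{2 \left(2802504 + \frac{3956565536}{31}\right)} = - \frac{1}{2 \cdot \frac{4043443160}{31}} = \left(- \frac{1}{2}\right) \frac{31}{4043443160} = - \frac{31}{8086886320} \approx -3.8334 \cdot 10^{-9}$)
$W - -4825887 = - \frac{31}{8086886320} - -4825887 = - \frac{31}{8086886320} + 4825887 = \frac{39026399562165809}{8086886320}$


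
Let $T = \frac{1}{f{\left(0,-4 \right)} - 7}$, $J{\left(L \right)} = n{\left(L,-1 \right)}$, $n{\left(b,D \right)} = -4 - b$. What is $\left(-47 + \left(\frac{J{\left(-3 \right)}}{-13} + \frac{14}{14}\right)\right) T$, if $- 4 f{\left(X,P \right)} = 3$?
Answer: $\frac{2388}{403} \approx 5.9256$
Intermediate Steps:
$f{\left(X,P \right)} = - \frac{3}{4}$ ($f{\left(X,P \right)} = \left(- \frac{1}{4}\right) 3 = - \frac{3}{4}$)
$J{\left(L \right)} = -4 - L$
$T = - \frac{4}{31}$ ($T = \frac{1}{- \frac{3}{4} - 7} = \frac{1}{- \frac{31}{4}} = - \frac{4}{31} \approx -0.12903$)
$\left(-47 + \left(\frac{J{\left(-3 \right)}}{-13} + \frac{14}{14}\right)\right) T = \left(-47 + \left(\frac{-4 - -3}{-13} + \frac{14}{14}\right)\right) \left(- \frac{4}{31}\right) = \left(-47 + \left(\left(-4 + 3\right) \left(- \frac{1}{13}\right) + 14 \cdot \frac{1}{14}\right)\right) \left(- \frac{4}{31}\right) = \left(-47 + \left(\left(-1\right) \left(- \frac{1}{13}\right) + 1\right)\right) \left(- \frac{4}{31}\right) = \left(-47 + \left(\frac{1}{13} + 1\right)\right) \left(- \frac{4}{31}\right) = \left(-47 + \frac{14}{13}\right) \left(- \frac{4}{31}\right) = \left(- \frac{597}{13}\right) \left(- \frac{4}{31}\right) = \frac{2388}{403}$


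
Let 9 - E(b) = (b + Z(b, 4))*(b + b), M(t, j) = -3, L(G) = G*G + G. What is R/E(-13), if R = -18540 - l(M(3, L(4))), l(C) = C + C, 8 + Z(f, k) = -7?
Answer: 18534/719 ≈ 25.777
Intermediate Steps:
L(G) = G + G**2 (L(G) = G**2 + G = G + G**2)
Z(f, k) = -15 (Z(f, k) = -8 - 7 = -15)
l(C) = 2*C
E(b) = 9 - 2*b*(-15 + b) (E(b) = 9 - (b - 15)*(b + b) = 9 - (-15 + b)*2*b = 9 - 2*b*(-15 + b))
R = -18534 (R = -18540 - 2*(-3) = -18540 - 1*(-6) = -18540 + 6 = -18534)
R/E(-13) = -18534/(9 - 2*(-13)**2 + 30*(-13)) = -18534/(9 - 2*169 - 390) = -18534/(9 - 338 - 390) = -18534/(-719) = -18534*(-1/719) = 18534/719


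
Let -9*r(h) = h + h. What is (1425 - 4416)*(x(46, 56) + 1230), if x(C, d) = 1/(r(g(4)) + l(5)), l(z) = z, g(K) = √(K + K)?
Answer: -7333318845/1993 - 107676*√2/1993 ≈ -3.6796e+6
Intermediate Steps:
g(K) = √2*√K (g(K) = √(2*K) = √2*√K)
r(h) = -2*h/9 (r(h) = -(h + h)/9 = -2*h/9)
x(C, d) = 1/(5 - 4*√2/9) (x(C, d) = 1/(-2*√2*√4/9 + 5) = 1/(-2*√2*2/9 + 5) = 1/(-4*√2/9 + 5) = 1/(5 - 4*√2/9))
(1425 - 4416)*(x(46, 56) + 1230) = (1425 - 4416)*((405/1993 + 36*√2/1993) + 1230) = -2991*(2451795/1993 + 36*√2/1993) = -7333318845/1993 - 107676*√2/1993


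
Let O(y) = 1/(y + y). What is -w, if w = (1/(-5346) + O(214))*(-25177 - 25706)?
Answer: 41707099/381348 ≈ 109.37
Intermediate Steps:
O(y) = 1/(2*y)
w = -41707099/381348 (w = (1/(-5346) + (½)/214)*(-25177 - 25706) = (-1/5346 + (½)*(1/214))*(-50883) = (-1/5346 + 1/428)*(-50883) = (2459/1144044)*(-50883) = -41707099/381348 ≈ -109.37)
-w = -1*(-41707099/381348) = 41707099/381348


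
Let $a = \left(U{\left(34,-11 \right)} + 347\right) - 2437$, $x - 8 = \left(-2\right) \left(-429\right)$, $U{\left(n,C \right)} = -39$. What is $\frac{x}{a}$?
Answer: $- \frac{866}{2129} \approx -0.40676$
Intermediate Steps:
$x = 866$ ($x = 8 - -858 = 8 + 858 = 866$)
$a = -2129$ ($a = \left(-39 + 347\right) - 2437 = 308 - 2437 = -2129$)
$\frac{x}{a} = \frac{866}{-2129} = 866 \left(- \frac{1}{2129}\right) = - \frac{866}{2129}$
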